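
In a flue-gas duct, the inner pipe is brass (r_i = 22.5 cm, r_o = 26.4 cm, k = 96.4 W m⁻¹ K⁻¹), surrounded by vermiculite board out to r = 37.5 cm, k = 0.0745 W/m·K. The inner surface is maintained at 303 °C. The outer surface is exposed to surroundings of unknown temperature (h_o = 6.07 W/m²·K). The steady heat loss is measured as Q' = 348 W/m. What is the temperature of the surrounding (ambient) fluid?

Series resistances:
  R'_brass = ln(0.264/0.225)/(2πk) = 0.1598/(2π·96.4) = 2.639×10^-4 m·K/W
  R'_vermiculite board = ln(0.375/0.264)/(2πk) = 0.3510/(2π·0.0745) = 0.7498 m·K/W
  R'_conv,out = 1/(2πr h) = 1/(2π·0.375·6.07) = 0.06992 m·K/W
ΣR = 0.8200 m·K/W
ΔT = Q'·ΣR = 348 × 0.8200 = 285.4 K
Heat flows outward, so T_out = T_in − ΔT = 303 − 285.4 = 17.6 °C

T_out = 17.6 °C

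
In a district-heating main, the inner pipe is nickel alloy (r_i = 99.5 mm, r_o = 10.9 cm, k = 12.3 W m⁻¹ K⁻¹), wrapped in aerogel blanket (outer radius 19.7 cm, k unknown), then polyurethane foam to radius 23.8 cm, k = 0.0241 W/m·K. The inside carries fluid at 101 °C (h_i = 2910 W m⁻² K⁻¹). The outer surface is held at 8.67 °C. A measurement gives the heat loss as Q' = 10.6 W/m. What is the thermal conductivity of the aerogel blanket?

k = 0.0126 W/m·K

ΣR = ΔT/Q' = |101 − 8.67|/10.6 = 8.710 m·K/W
Known resistances:
  R'_conv,in = 1/(2πr h) = 1/(2π·0.0995·2910) = 5.497×10^-4 m·K/W
  R'_nickel alloy = ln(0.109/0.0995)/(2πk) = 0.09119/(2π·12.3) = 0.001180 m·K/W
  R'_polyurethane foam = ln(0.238/0.197)/(2πk) = 0.1891/(2π·0.0241) = 1.249 m·K/W
R_aerogel blanket = ΣR − ΣR_known = 8.710 − 1.251 = 7.459 m·K/W
ln(r₂/r₁)/(2πk) = 7.459 ⇒ k = 0.5919/(2π·7.459) = 0.0126 W/m·K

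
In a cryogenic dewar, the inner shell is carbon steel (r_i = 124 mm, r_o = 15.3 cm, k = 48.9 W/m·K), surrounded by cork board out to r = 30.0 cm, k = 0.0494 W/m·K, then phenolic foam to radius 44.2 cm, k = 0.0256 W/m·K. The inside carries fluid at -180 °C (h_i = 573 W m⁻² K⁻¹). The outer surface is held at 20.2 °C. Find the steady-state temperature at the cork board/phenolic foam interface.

T = -58.2 °C

Resistance network (inner→outer):
  R_conv,in = 1/(4πr²h) = 1/(4π·0.124²·573) = 0.009032 K/W
  R_carbon steel = (1/0.124 − 1/0.153)/(4πk) = 1.529/(4π·48.9) = 0.002488 K/W
  R_cork board = (1/0.153 − 1/0.300)/(4πk) = 3.203/(4π·0.0494) = 5.159 K/W
  R_phenolic foam = (1/0.300 − 1/0.442)/(4πk) = 1.071/(4π·0.0256) = 3.329 K/W
ΣR = 0.009032 + 0.002488 + 5.159 + 3.329 = 8.500 K/W
Q = ΔT/ΣR = (-180 °C − 20.2 °C)/8.500 = -23.55 W
From the inner boundary to the cork board/phenolic foam interface, ΣR_partial = 5.171 K/W.
T_interface = T_in − Q·ΣR_partial = -180 °C − (-23.55)(5.171) = -58.2 °C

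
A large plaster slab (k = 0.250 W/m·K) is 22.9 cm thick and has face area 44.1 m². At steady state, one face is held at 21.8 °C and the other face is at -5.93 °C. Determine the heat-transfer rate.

Q = kA·ΔT/L = 0.250 × 44.1 × |21.8 °C − -5.93 °C| / 0.229 = 1340 W

Q = 1340 W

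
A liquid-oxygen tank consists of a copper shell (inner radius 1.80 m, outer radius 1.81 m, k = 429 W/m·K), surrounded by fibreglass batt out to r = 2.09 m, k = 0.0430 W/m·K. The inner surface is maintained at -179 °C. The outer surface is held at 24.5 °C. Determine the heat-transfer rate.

Resistance network (inner→outer):
  R_copper = (1/1.80 − 1/1.81)/(4πk) = 0.003069/(4π·429) = 5.694×10^-7 K/W
  R_fibreglass batt = (1/1.81 − 1/2.09)/(4πk) = 0.07402/(4π·0.0430) = 0.1370 K/W
ΣR = 5.694×10^-7 + 0.1370 = 0.1370 K/W
Q = ΔT/ΣR = (-179 °C − 24.5 °C)/0.1370 = -1490 W
(Negative Q ⇒ heat flows inward; heat gain = 1490 W.)

Q = 1490 W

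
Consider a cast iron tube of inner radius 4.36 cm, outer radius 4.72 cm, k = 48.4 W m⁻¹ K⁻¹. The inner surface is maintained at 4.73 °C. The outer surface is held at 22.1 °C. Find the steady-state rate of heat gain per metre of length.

Q' = 2πk·ΔT/ln(r₂/r₁) = 2π × 48.4 × 17.37 / ln(0.0472/0.0436) = 66600 W/m

Q' = 66.6 kW/m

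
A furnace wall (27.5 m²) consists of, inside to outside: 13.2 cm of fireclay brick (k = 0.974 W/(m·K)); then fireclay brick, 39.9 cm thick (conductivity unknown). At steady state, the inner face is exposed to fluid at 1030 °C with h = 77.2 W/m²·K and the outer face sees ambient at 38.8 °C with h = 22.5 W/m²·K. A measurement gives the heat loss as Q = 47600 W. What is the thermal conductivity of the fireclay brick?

ΣR = ΔT/Q = |1030 − 38.8|/47600 = 0.02082 K/W
Known resistances:
  R_conv,in = 1/(hA) = 1/(77.2·27.5) = 4.710×10^-4 K/W
  R_fireclay brick = L/(kA) = 0.132/(0.974·27.5) = 0.004928 K/W
  R_conv,out = 1/(hA) = 1/(22.5·27.5) = 0.001616 K/W
R_fireclay brick = ΣR − ΣR_known = 0.02082 − 0.007015 = 0.01381 K/W
L/(kA) = 0.01381 ⇒ k = 0.399/(0.01381·27.5) = 1.05 W/m·K

k = 1.05 W/m·K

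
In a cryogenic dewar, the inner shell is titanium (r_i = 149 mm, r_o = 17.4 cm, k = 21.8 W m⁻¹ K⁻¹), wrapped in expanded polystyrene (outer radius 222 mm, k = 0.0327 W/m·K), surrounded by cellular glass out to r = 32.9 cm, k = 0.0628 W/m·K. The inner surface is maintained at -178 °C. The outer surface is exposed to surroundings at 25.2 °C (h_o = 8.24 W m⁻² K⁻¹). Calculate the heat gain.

Resistance network (inner→outer):
  R_titanium = (1/0.149 − 1/0.174)/(4πk) = 0.9643/(4π·21.8) = 0.003520 K/W
  R_expanded polystyrene = (1/0.174 − 1/0.222)/(4πk) = 1.243/(4π·0.0327) = 3.024 K/W
  R_cellular glass = (1/0.222 − 1/0.329)/(4πk) = 1.465/(4π·0.0628) = 1.856 K/W
  R_conv,out = 1/(4πr²h) = 1/(4π·0.329²·8.24) = 0.08922 K/W
ΣR = 0.003520 + 3.024 + 1.856 + 0.08922 = 4.973 K/W
Q = ΔT/ΣR = (-178 °C − 25.2 °C)/4.973 = -40.9 W
(Negative Q ⇒ heat flows inward; heat gain = 40.9 W.)

Q = 40.9 W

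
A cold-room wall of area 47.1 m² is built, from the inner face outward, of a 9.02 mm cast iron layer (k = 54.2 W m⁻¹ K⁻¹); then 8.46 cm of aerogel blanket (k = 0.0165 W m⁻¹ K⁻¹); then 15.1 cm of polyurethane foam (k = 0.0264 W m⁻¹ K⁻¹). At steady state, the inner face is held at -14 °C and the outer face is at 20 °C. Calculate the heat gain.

Resistance network (inner→outer):
  R_cast iron = L/(kA) = 0.00902/(54.2·47.1) = 3.533×10^-6 K/W
  R_aerogel blanket = L/(kA) = 0.0846/(0.0165·47.1) = 0.1089 K/W
  R_polyurethane foam = L/(kA) = 0.151/(0.0264·47.1) = 0.1214 K/W
ΣR = 3.533×10^-6 + 0.1089 + 0.1214 = 0.2303 K/W
Q = ΔT/ΣR = (-14 °C − 20 °C)/0.2303 = -148 W
(Negative Q ⇒ heat flows inward; heat gain = 148 W.)

Q = 148 W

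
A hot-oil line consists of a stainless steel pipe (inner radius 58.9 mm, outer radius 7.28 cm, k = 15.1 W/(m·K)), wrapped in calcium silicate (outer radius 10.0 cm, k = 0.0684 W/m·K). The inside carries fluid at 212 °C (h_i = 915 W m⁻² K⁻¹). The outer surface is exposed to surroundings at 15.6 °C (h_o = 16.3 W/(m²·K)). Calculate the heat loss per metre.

Series thermal resistances, inner to outer:
  R'_conv,in = 1/(2πr h) = 1/(2π·0.0589·915) = 0.002953 m·K/W
  R'_stainless steel = ln(0.0728/0.0589)/(2πk) = 0.2119/(2π·15.1) = 0.002233 m·K/W
  R'_calcium silicate = ln(0.100/0.0728)/(2πk) = 0.3175/(2π·0.0684) = 0.7387 m·K/W
  R'_conv,out = 1/(2πr h) = 1/(2π·0.100·16.3) = 0.09764 m·K/W
ΣR = 0.002953 + 0.002233 + 0.7387 + 0.09764 = 0.8415 m·K/W
Q' = ΔT/ΣR = (212 °C − 15.6 °C)/0.8415 = 233 W/m

Q' = 233 W/m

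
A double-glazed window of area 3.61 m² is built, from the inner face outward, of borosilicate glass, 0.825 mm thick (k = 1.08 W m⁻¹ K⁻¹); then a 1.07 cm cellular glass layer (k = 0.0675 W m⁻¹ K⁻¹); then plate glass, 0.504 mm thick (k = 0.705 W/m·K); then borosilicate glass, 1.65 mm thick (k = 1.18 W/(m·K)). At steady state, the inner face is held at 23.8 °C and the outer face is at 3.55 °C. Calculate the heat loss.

Treat each layer as a resistance in series:
  R_borosilicate glass = L/(kA) = 8.25×10^-4/(1.08·3.61) = 2.116×10^-4 K/W
  R_cellular glass = L/(kA) = 0.0107/(0.0675·3.61) = 0.04391 K/W
  R_plate glass = L/(kA) = 5.04×10^-4/(0.705·3.61) = 1.980×10^-4 K/W
  R_borosilicate glass = L/(kA) = 0.00165/(1.18·3.61) = 3.873×10^-4 K/W
ΣR = 2.116×10^-4 + 0.04391 + 1.980×10^-4 + 3.873×10^-4 = 0.04471 K/W
Q = ΔT/ΣR = (23.8 °C − 3.55 °C)/0.04471 = 453 W

Q = 453 W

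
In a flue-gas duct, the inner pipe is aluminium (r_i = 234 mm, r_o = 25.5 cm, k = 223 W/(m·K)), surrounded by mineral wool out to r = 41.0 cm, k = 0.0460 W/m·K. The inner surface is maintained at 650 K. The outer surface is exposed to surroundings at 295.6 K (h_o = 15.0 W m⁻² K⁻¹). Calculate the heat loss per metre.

Series thermal resistances, inner to outer:
  R'_aluminium = ln(0.255/0.234)/(2πk) = 0.08594/(2π·223) = 6.134×10^-5 m·K/W
  R'_mineral wool = ln(0.410/0.255)/(2πk) = 0.4749/(2π·0.0460) = 1.643 m·K/W
  R'_conv,out = 1/(2πr h) = 1/(2π·0.410·15.0) = 0.02588 m·K/W
ΣR = 6.134×10^-5 + 1.643 + 0.02588 = 1.669 m·K/W
Q' = ΔT/ΣR = (650 K − 295.6 K)/1.669 = 212 W/m

Q' = 212 W/m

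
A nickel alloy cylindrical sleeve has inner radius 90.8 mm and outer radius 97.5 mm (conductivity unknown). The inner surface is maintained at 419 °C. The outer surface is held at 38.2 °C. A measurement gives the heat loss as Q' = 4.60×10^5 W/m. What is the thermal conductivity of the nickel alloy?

ΣR = ΔT/Q' = |419 − 38.2|/4.60×10^5 = 8.278×10^-4 m·K/W
ln(r₂/r₁)/(2πk) = 8.278×10^-4 ⇒ k = 0.07119/(2π·8.278×10^-4) = 13.7 W/m·K

k = 13.7 W/m·K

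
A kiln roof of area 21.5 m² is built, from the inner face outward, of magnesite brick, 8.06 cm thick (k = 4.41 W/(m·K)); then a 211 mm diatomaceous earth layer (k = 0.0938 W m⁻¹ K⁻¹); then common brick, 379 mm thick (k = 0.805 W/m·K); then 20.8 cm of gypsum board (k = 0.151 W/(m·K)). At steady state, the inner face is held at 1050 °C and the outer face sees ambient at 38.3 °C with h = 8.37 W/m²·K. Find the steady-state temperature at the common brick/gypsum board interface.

Series thermal resistances, inner to outer:
  R_magnesite brick = L/(kA) = 0.0806/(4.41·21.5) = 8.501×10^-4 K/W
  R_diatomaceous earth = L/(kA) = 0.211/(0.0938·21.5) = 0.1046 K/W
  R_common brick = L/(kA) = 0.379/(0.805·21.5) = 0.02190 K/W
  R_gypsum board = L/(kA) = 0.208/(0.151·21.5) = 0.06407 K/W
  R_conv,out = 1/(hA) = 1/(8.37·21.5) = 0.005557 K/W
ΣR = 8.501×10^-4 + 0.1046 + 0.02190 + 0.06407 + 0.005557 = 0.1970 K/W
Q = ΔT/ΣR = (1050 °C − 38.3 °C)/0.1970 = 5136 W
From the inner boundary to the common brick/gypsum board interface, ΣR_partial = 0.1274 K/W.
T_interface = T_in − Q·ΣR_partial = 1050 °C − (5136)(0.1274) = 396 °C

T = 396 °C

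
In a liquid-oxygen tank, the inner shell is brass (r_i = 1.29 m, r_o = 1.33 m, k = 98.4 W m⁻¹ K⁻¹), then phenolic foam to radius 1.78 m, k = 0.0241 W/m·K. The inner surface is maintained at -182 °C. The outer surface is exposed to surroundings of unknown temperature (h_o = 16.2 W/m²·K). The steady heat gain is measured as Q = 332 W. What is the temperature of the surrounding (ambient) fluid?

Series resistances:
  R_brass = (1/1.29 − 1/1.33)/(4πk) = 0.02331/(4π·98.4) = 1.885×10^-5 K/W
  R_phenolic foam = (1/1.33 − 1/1.78)/(4πk) = 0.1901/(4π·0.0241) = 0.6276 K/W
  R_conv,out = 1/(4πr²h) = 1/(4π·1.78²·16.2) = 0.001550 K/W
ΣR = 0.6292 K/W
ΔT = Q·ΣR = 332 × 0.6292 = 208.9 K
Heat flows inward, so T_out = T_in + ΔT = -182 + 208.9 = 26.9 °C

T_out = 26.9 °C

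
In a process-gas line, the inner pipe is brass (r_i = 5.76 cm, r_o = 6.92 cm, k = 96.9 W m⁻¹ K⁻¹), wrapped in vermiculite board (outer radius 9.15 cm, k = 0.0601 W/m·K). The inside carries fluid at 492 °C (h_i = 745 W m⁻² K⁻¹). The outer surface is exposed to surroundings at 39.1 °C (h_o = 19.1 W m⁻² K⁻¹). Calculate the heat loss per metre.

Treat each layer as a resistance in series:
  R'_conv,in = 1/(2πr h) = 1/(2π·0.0576·745) = 0.003709 m·K/W
  R'_brass = ln(0.0692/0.0576)/(2πk) = 0.1835/(2π·96.9) = 3.014×10^-4 m·K/W
  R'_vermiculite board = ln(0.0915/0.0692)/(2πk) = 0.2793/(2π·0.0601) = 0.7397 m·K/W
  R'_conv,out = 1/(2πr h) = 1/(2π·0.0915·19.1) = 0.09107 m·K/W
ΣR = 0.003709 + 3.014×10^-4 + 0.7397 + 0.09107 = 0.8348 m·K/W
Q' = ΔT/ΣR = (492 °C − 39.1 °C)/0.8348 = 543 W/m

Q' = 543 W/m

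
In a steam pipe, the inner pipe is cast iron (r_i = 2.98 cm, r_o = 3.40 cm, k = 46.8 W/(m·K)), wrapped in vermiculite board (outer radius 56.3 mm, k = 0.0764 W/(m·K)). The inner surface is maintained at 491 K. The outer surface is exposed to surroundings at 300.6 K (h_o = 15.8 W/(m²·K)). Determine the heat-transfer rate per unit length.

Resistance network (inner→outer):
  R'_cast iron = ln(0.0340/0.0298)/(2πk) = 0.1319/(2π·46.8) = 4.484×10^-4 m·K/W
  R'_vermiculite board = ln(0.0563/0.0340)/(2πk) = 0.5043/(2π·0.0764) = 1.051 m·K/W
  R'_conv,out = 1/(2πr h) = 1/(2π·0.0563·15.8) = 0.1789 m·K/W
ΣR = 4.484×10^-4 + 1.051 + 0.1789 = 1.230 m·K/W
Q' = ΔT/ΣR = (491 K − 300.6 K)/1.230 = 155 W/m

Q' = 155 W/m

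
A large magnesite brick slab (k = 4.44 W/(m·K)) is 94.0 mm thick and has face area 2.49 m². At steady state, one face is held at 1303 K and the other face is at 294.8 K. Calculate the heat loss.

Q = kA·ΔT/L = 4.44 × 2.49 × |1303 K − 294.8 K| / 0.0940 = 1.19×10^5 W

Q = 119 kW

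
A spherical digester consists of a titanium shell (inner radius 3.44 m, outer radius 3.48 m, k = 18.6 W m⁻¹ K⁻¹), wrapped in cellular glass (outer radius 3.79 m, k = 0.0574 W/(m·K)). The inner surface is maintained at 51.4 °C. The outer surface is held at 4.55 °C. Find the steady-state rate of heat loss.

Series thermal resistances, inner to outer:
  R_titanium = (1/3.44 − 1/3.48)/(4πk) = 0.003341/(4π·18.6) = 1.430×10^-5 K/W
  R_cellular glass = (1/3.48 − 1/3.79)/(4πk) = 0.02350/(4π·0.0574) = 0.03259 K/W
ΣR = 1.430×10^-5 + 0.03259 = 0.03260 K/W
Q = ΔT/ΣR = (51.4 °C − 4.55 °C)/0.03260 = 1440 W

Q = 1440 W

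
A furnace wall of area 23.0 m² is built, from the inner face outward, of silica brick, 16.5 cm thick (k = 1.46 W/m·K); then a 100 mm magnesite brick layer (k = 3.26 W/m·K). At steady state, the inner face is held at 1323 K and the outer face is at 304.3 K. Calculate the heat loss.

Series thermal resistances, inner to outer:
  R_silica brick = L/(kA) = 0.165/(1.46·23.0) = 0.004914 K/W
  R_magnesite brick = L/(kA) = 0.100/(3.26·23.0) = 0.001334 K/W
ΣR = 0.004914 + 0.001334 = 0.006248 K/W
Q = ΔT/ΣR = (1323 K − 304.3 K)/0.006248 = 1.63×10^5 W

Q = 1.63×10^5 W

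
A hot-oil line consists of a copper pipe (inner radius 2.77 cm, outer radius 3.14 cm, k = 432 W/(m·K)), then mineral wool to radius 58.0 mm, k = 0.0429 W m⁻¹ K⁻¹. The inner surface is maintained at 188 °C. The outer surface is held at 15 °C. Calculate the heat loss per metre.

Treat each layer as a resistance in series:
  R'_copper = ln(0.0314/0.0277)/(2πk) = 0.1254/(2π·432) = 4.619×10^-5 m·K/W
  R'_mineral wool = ln(0.0580/0.0314)/(2πk) = 0.6136/(2π·0.0429) = 2.277 m·K/W
ΣR = 4.619×10^-5 + 2.277 = 2.277 m·K/W
Q' = ΔT/ΣR = (188 °C − 15 °C)/2.277 = 76.0 W/m

Q' = 76.0 W/m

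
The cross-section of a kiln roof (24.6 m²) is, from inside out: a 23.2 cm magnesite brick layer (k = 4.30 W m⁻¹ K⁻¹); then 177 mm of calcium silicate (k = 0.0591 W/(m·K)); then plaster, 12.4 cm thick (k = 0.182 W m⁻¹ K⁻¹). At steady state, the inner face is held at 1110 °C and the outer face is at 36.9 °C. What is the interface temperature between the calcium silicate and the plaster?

T = 233 °C

Treat each layer as a resistance in series:
  R_magnesite brick = L/(kA) = 0.232/(4.30·24.6) = 0.002193 K/W
  R_calcium silicate = L/(kA) = 0.177/(0.0591·24.6) = 0.1217 K/W
  R_plaster = L/(kA) = 0.124/(0.182·24.6) = 0.02770 K/W
ΣR = 0.002193 + 0.1217 + 0.02770 = 0.1516 K/W
Q = ΔT/ΣR = (1110 °C − 36.9 °C)/0.1516 = 7078 W
From the inner boundary to the calcium silicate/plaster interface, ΣR_partial = 0.1239 K/W.
T_interface = T_in − Q·ΣR_partial = 1110 °C − (7078)(0.1239) = 233 °C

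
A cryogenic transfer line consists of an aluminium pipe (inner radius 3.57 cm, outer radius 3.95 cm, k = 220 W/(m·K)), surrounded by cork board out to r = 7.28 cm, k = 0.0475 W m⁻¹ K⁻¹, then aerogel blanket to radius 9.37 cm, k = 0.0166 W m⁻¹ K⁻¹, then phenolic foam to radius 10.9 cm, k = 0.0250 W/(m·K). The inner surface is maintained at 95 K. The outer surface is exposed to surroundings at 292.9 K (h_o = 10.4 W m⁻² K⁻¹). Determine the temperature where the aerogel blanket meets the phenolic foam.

T = 253.7 K

Treat each layer as a resistance in series:
  R'_aluminium = ln(0.0395/0.0357)/(2πk) = 0.1011/(2π·220) = 7.318×10^-5 m·K/W
  R'_cork board = ln(0.0728/0.0395)/(2πk) = 0.6114/(2π·0.0475) = 2.049 m·K/W
  R'_aerogel blanket = ln(0.0937/0.0728)/(2πk) = 0.2524/(2π·0.0166) = 2.420 m·K/W
  R'_phenolic foam = ln(0.109/0.0937)/(2πk) = 0.1512/(2π·0.0250) = 0.9629 m·K/W
  R'_conv,out = 1/(2πr h) = 1/(2π·0.109·10.4) = 0.1404 m·K/W
ΣR = 7.318×10^-5 + 2.049 + 2.420 + 0.9629 + 0.1404 = 5.572 m·K/W
Q' = ΔT/ΣR = (95 K − 292.9 K)/5.572 = -35.52 W/m
From the inner boundary to the aerogel blanket/phenolic foam interface, ΣR_partial = 4.469 m·K/W.
T_interface = T_in − Q'·ΣR_partial = 95 K − (-35.52)(4.469) = 253.7 K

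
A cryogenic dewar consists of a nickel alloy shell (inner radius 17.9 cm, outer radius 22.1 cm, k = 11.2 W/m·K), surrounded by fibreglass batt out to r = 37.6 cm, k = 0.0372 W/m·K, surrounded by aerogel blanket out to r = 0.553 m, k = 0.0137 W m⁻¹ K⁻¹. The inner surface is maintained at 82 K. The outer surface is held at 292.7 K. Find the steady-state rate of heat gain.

Q = 23.6 W

Resistance network (inner→outer):
  R_nickel alloy = (1/0.179 − 1/0.221)/(4πk) = 1.062/(4π·11.2) = 0.007544 K/W
  R_fibreglass batt = (1/0.221 − 1/0.376)/(4πk) = 1.865/(4π·0.0372) = 3.990 K/W
  R_aerogel blanket = (1/0.376 − 1/0.553)/(4πk) = 0.8513/(4π·0.0137) = 4.945 K/W
ΣR = 0.007544 + 3.990 + 4.945 = 8.943 K/W
Q = ΔT/ΣR = (82 K − 292.7 K)/8.943 = -23.6 W
(Negative Q ⇒ heat flows inward; heat gain = 23.6 W.)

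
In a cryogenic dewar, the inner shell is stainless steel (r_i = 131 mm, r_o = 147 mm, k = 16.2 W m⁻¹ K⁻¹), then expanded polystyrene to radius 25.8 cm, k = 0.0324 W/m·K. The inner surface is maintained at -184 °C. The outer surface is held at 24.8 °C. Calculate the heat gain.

Series thermal resistances, inner to outer:
  R_stainless steel = (1/0.131 − 1/0.147)/(4πk) = 0.8309/(4π·16.2) = 0.004081 K/W
  R_expanded polystyrene = (1/0.147 − 1/0.258)/(4πk) = 2.927/(4π·0.0324) = 7.188 K/W
ΣR = 0.004081 + 7.188 = 7.192 K/W
Q = ΔT/ΣR = (-184 °C − 24.8 °C)/7.192 = -29.0 W
(Negative Q ⇒ heat flows inward; heat gain = 29.0 W.)

Q = 29.0 W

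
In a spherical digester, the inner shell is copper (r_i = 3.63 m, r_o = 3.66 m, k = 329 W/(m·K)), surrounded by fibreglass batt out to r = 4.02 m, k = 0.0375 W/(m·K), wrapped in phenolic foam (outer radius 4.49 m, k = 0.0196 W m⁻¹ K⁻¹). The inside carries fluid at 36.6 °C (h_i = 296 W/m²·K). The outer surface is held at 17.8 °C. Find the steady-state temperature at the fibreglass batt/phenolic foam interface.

Resistance network (inner→outer):
  R_conv,in = 1/(4πr²h) = 1/(4π·3.63²·296) = 2.040×10^-5 K/W
  R_copper = (1/3.63 − 1/3.66)/(4πk) = 0.002258/(4π·329) = 5.462×10^-7 K/W
  R_fibreglass batt = (1/3.66 − 1/4.02)/(4πk) = 0.02447/(4π·0.0375) = 0.05192 K/W
  R_phenolic foam = (1/4.02 − 1/4.49)/(4πk) = 0.02604/(4π·0.0196) = 0.1057 K/W
ΣR = 2.040×10^-5 + 5.462×10^-7 + 0.05192 + 0.1057 = 0.1576 K/W
Q = ΔT/ΣR = (36.6 °C − 17.8 °C)/0.1576 = 119.3 W
From the inner boundary to the fibreglass batt/phenolic foam interface, ΣR_partial = 0.05194 K/W.
T_interface = T_in − Q·ΣR_partial = 36.6 °C − (119.3)(0.05194) = 30.4 °C

T = 30.4 °C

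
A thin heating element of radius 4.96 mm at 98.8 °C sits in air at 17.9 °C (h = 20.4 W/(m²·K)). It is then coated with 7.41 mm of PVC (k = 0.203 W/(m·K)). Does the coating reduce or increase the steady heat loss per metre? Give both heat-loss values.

Critical radius for a cylinder: r_cr = k/h = 0.00995 m = 0.995 cm.
Outer radius after coating: r₂ = 0.00496 + 0.00741 = 0.01237 m.
r₁ < r_cr < r₂: heat loss rises to a maximum at r_cr then falls. Whether the coating helps depends on whether Q(r₂) has dropped back below Q(r₁).
Bare: R = 1/(2πr₁h) = 1.573 m·K/W; Q = 80.9/1.573 = 51.4 W/m.
Coated: R = R_cond + R_conv = 1.347 m·K/W; Q = 80.9/1.347 = 60.1 W/m.

increases: 51.4 → 60.1 W/m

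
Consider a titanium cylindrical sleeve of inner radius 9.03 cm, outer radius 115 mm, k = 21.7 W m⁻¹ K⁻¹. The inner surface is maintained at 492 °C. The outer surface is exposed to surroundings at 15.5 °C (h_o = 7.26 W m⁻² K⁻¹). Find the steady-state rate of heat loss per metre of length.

Q' = 2.48 kW/m

Treat each layer as a resistance in series:
  R'_titanium = ln(0.115/0.0903)/(2πk) = 0.2418/(2π·21.7) = 0.001773 m·K/W
  R'_conv,out = 1/(2πr h) = 1/(2π·0.115·7.26) = 0.1906 m·K/W
ΣR = 0.001773 + 0.1906 = 0.1924 m·K/W
Q' = ΔT/ΣR = (492 °C − 15.5 °C)/0.1924 = 2480 W/m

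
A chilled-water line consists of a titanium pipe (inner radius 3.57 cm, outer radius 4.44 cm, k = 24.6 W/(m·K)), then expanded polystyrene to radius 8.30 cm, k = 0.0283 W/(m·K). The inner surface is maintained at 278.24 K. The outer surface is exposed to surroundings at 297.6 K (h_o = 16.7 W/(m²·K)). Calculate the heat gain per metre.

Q' = 5.33 W/m

Treat each layer as a resistance in series:
  R'_titanium = ln(0.0444/0.0357)/(2πk) = 0.2181/(2π·24.6) = 0.001411 m·K/W
  R'_expanded polystyrene = ln(0.0830/0.0444)/(2πk) = 0.6256/(2π·0.0283) = 3.518 m·K/W
  R'_conv,out = 1/(2πr h) = 1/(2π·0.0830·16.7) = 0.1148 m·K/W
ΣR = 0.001411 + 3.518 + 0.1148 = 3.634 m·K/W
Q' = ΔT/ΣR = (278.24 K − 297.6 K)/3.634 = -5.33 W/m
(Negative Q' ⇒ heat flows inward; heat gain = 5.33 W/m.)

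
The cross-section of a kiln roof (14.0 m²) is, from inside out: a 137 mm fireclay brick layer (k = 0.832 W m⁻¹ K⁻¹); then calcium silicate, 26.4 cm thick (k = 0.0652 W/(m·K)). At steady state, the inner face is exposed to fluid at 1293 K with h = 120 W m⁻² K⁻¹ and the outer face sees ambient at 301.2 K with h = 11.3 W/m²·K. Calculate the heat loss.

Q = 3.22 kW

Series thermal resistances, inner to outer:
  R_conv,in = 1/(hA) = 1/(120·14.0) = 5.952×10^-4 K/W
  R_fireclay brick = L/(kA) = 0.137/(0.832·14.0) = 0.01176 K/W
  R_calcium silicate = L/(kA) = 0.264/(0.0652·14.0) = 0.2892 K/W
  R_conv,out = 1/(hA) = 1/(11.3·14.0) = 0.006321 K/W
ΣR = 5.952×10^-4 + 0.01176 + 0.2892 + 0.006321 = 0.3079 K/W
Q = ΔT/ΣR = (1293 K − 301.2 K)/0.3079 = 3220 W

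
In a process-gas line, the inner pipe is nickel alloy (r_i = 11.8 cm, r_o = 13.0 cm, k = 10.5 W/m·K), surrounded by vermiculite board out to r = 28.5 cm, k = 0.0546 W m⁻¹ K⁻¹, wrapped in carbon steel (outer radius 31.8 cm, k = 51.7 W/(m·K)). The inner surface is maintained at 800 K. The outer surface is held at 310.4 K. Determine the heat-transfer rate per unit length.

Q' = 214 W/m

Series thermal resistances, inner to outer:
  R'_nickel alloy = ln(0.130/0.118)/(2πk) = 0.09685/(2π·10.5) = 0.001468 m·K/W
  R'_vermiculite board = ln(0.285/0.130)/(2πk) = 0.7850/(2π·0.0546) = 2.288 m·K/W
  R'_carbon steel = ln(0.318/0.285)/(2πk) = 0.1096/(2π·51.7) = 3.373×10^-4 m·K/W
ΣR = 0.001468 + 2.288 + 3.373×10^-4 = 2.290 m·K/W
Q' = ΔT/ΣR = (800 K − 310.4 K)/2.290 = 214 W/m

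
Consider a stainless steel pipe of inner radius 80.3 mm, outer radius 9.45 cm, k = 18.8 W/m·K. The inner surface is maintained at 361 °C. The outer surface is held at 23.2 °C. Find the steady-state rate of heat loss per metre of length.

Q' = 2πk·ΔT/ln(r₂/r₁) = 2π × 18.8 × 337.8 / ln(0.0945/0.0803) = 2.45×10^5 W/m

Q' = 2.45×10^5 W/m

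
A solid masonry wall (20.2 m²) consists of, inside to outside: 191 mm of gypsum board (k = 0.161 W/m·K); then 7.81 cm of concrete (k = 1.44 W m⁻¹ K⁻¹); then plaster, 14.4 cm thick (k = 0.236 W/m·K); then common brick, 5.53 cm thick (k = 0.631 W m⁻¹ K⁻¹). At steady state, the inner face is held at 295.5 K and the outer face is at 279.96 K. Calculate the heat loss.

Treat each layer as a resistance in series:
  R_gypsum board = L/(kA) = 0.191/(0.161·20.2) = 0.05873 K/W
  R_concrete = L/(kA) = 0.0781/(1.44·20.2) = 0.002685 K/W
  R_plaster = L/(kA) = 0.144/(0.236·20.2) = 0.03021 K/W
  R_common brick = L/(kA) = 0.0553/(0.631·20.2) = 0.004339 K/W
ΣR = 0.05873 + 0.002685 + 0.03021 + 0.004339 = 0.09596 K/W
Q = ΔT/ΣR = (295.5 K − 279.96 K)/0.09596 = 162 W

Q = 162 W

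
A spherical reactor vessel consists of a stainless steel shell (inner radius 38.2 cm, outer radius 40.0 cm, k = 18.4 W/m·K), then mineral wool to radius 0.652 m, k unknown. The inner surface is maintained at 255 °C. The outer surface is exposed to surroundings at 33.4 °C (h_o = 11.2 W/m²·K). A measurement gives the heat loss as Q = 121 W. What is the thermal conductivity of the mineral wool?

ΣR = ΔT/Q = |255 − 33.4|/121 = 1.831 K/W
Known resistances:
  R_stainless steel = (1/0.382 − 1/0.400)/(4πk) = 0.1178/(4π·18.4) = 5.095×10^-4 K/W
  R_conv,out = 1/(4πr²h) = 1/(4π·0.652²·11.2) = 0.01671 K/W
R_mineral wool = ΣR − ΣR_known = 1.831 − 0.01722 = 1.814 K/W
(1/r₁−1/r₂)/(4πk) = 1.814 ⇒ k = 0.9663/(4π·1.814) = 0.0424 W/m·K

k = 0.0424 W/m·K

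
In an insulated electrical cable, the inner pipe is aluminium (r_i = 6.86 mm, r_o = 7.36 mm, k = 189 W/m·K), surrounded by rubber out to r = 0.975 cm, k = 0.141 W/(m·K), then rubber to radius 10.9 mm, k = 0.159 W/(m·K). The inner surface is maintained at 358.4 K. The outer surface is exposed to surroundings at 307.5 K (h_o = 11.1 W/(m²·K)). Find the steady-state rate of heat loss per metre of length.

Q' = 29.2 W/m

Resistance network (inner→outer):
  R'_aluminium = ln(0.00736/0.00686)/(2πk) = 0.07035/(2π·189) = 5.924×10^-5 m·K/W
  R'_rubber = ln(0.00975/0.00736)/(2πk) = 0.2812/(2π·0.141) = 0.3174 m·K/W
  R'_rubber = ln(0.0109/0.00975)/(2πk) = 0.1115/(2π·0.159) = 0.1116 m·K/W
  R'_conv,out = 1/(2πr h) = 1/(2π·0.0109·11.1) = 1.315 m·K/W
ΣR = 5.924×10^-5 + 0.3174 + 0.1116 + 1.315 = 1.744 m·K/W
Q' = ΔT/ΣR = (358.4 K − 307.5 K)/1.744 = 29.2 W/m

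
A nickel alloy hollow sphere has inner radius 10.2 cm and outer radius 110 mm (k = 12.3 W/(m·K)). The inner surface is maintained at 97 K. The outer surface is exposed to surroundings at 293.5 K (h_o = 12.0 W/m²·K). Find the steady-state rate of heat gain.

Resistance network (inner→outer):
  R_nickel alloy = (1/0.102 − 1/0.110)/(4πk) = 0.7130/(4π·12.3) = 0.004613 K/W
  R_conv,out = 1/(4πr²h) = 1/(4π·0.110²·12.0) = 0.5481 K/W
ΣR = 0.004613 + 0.5481 = 0.5527 K/W
Q = ΔT/ΣR = (97 K − 293.5 K)/0.5527 = -356 W
(Negative Q ⇒ heat flows inward; heat gain = 356 W.)

Q = 356 W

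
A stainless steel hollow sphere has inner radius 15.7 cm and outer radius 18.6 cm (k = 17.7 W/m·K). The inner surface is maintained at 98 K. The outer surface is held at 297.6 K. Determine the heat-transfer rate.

Q = 44.7 kW

Q = 4πk·ΔT/(1/r₁ − 1/r₂) = 4π × 17.7 × 199.6 / (1/0.157 − 1/0.186) = 44700 W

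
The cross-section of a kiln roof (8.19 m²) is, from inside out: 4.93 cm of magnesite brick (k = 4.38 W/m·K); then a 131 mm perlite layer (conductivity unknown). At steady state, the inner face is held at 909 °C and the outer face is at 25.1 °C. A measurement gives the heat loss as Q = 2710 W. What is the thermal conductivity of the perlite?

k = 0.0492 W/m·K

ΣR = ΔT/Q = |909 − 25.1|/2710 = 0.3262 K/W
Known resistances:
  R_magnesite brick = L/(kA) = 0.0493/(4.38·8.19) = 0.001374 K/W
R_perlite = ΣR − ΣR_known = 0.3262 − 0.001374 = 0.3248 K/W
L/(kA) = 0.3248 ⇒ k = 0.131/(0.3248·8.19) = 0.0492 W/m·K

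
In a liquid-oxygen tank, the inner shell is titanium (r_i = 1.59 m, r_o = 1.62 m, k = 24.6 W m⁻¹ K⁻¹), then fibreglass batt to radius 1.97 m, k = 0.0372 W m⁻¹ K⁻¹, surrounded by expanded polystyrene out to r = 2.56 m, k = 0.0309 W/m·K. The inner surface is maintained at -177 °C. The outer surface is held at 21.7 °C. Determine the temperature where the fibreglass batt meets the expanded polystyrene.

T = -90.0 °C

Treat each layer as a resistance in series:
  R_titanium = (1/1.59 − 1/1.62)/(4πk) = 0.01165/(4π·24.6) = 3.768×10^-5 K/W
  R_fibreglass batt = (1/1.62 − 1/1.97)/(4πk) = 0.1097/(4π·0.0372) = 0.2346 K/W
  R_expanded polystyrene = (1/1.97 − 1/2.56)/(4πk) = 0.1170/(4π·0.0309) = 0.3013 K/W
ΣR = 3.768×10^-5 + 0.2346 + 0.3013 = 0.5359 K/W
Q = ΔT/ΣR = (-177 °C − 21.7 °C)/0.5359 = -370.8 W
From the inner boundary to the fibreglass batt/expanded polystyrene interface, ΣR_partial = 0.2346 K/W.
T_interface = T_in − Q·ΣR_partial = -177 °C − (-370.8)(0.2346) = -90.0 °C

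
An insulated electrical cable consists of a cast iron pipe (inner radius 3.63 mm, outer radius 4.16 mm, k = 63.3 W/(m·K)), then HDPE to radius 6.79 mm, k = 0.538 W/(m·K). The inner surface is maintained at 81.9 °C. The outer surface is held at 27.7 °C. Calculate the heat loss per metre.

Resistance network (inner→outer):
  R'_cast iron = ln(0.00416/0.00363)/(2πk) = 0.1363/(2π·63.3) = 3.427×10^-4 m·K/W
  R'_HDPE = ln(0.00679/0.00416)/(2πk) = 0.4899/(2π·0.538) = 0.1449 m·K/W
ΣR = 3.427×10^-4 + 0.1449 = 0.1452 m·K/W
Q' = ΔT/ΣR = (81.9 °C − 27.7 °C)/0.1452 = 373 W/m

Q' = 373 W/m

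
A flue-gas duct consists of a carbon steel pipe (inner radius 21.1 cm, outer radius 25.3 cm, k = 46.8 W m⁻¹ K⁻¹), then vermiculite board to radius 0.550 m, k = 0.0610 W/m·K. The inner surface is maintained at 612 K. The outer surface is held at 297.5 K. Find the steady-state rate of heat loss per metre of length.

Q' = 155 W/m

Series thermal resistances, inner to outer:
  R'_carbon steel = ln(0.253/0.211)/(2πk) = 0.1815/(2π·46.8) = 6.173×10^-4 m·K/W
  R'_vermiculite board = ln(0.550/0.253)/(2πk) = 0.7765/(2π·0.0610) = 2.026 m·K/W
ΣR = 6.173×10^-4 + 2.026 = 2.027 m·K/W
Q' = ΔT/ΣR = (612 K − 297.5 K)/2.027 = 155 W/m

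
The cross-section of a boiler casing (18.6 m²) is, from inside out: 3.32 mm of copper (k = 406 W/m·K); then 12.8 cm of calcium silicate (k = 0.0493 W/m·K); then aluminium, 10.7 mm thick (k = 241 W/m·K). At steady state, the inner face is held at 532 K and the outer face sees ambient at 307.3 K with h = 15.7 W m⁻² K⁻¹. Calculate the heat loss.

Q = 1570 W

Resistance network (inner→outer):
  R_copper = L/(kA) = 0.00332/(406·18.6) = 4.396×10^-7 K/W
  R_calcium silicate = L/(kA) = 0.128/(0.0493·18.6) = 0.1396 K/W
  R_aluminium = L/(kA) = 0.0107/(241·18.6) = 2.387×10^-6 K/W
  R_conv,out = 1/(hA) = 1/(15.7·18.6) = 0.003424 K/W
ΣR = 4.396×10^-7 + 0.1396 + 2.387×10^-6 + 0.003424 = 0.1430 K/W
Q = ΔT/ΣR = (532 K − 307.3 K)/0.1430 = 1570 W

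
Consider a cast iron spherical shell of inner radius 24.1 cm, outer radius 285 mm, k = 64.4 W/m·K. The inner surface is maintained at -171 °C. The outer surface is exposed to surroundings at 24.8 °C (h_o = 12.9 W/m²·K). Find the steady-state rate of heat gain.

Series thermal resistances, inner to outer:
  R_cast iron = (1/0.241 − 1/0.285)/(4πk) = 0.6406/(4π·64.4) = 7.916×10^-4 K/W
  R_conv,out = 1/(4πr²h) = 1/(4π·0.285²·12.9) = 0.07595 K/W
ΣR = 7.916×10^-4 + 0.07595 = 0.07674 K/W
Q = ΔT/ΣR = (-171 °C − 24.8 °C)/0.07674 = -2550 W
(Negative Q ⇒ heat flows inward; heat gain = 2550 W.)

Q = 2.55 kW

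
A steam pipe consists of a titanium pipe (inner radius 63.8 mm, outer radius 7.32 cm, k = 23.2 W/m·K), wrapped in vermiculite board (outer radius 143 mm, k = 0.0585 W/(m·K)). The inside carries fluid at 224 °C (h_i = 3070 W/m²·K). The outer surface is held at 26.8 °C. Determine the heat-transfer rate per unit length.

Resistance network (inner→outer):
  R'_conv,in = 1/(2πr h) = 1/(2π·0.0638·3070) = 8.126×10^-4 m·K/W
  R'_titanium = ln(0.0732/0.0638)/(2πk) = 0.1374/(2π·23.2) = 9.429×10^-4 m·K/W
  R'_vermiculite board = ln(0.143/0.0732)/(2πk) = 0.6696/(2π·0.0585) = 1.822 m·K/W
ΣR = 8.126×10^-4 + 9.429×10^-4 + 1.822 = 1.824 m·K/W
Q' = ΔT/ΣR = (224 °C − 26.8 °C)/1.824 = 108 W/m

Q' = 108 W/m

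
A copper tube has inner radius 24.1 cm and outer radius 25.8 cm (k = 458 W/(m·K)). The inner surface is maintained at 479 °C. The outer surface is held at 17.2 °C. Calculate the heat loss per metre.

Q' = 2πk·ΔT/ln(r₂/r₁) = 2π × 458 × 461.8 / ln(0.258/0.241) = 1.95×10^7 W/m

Q' = 19500 kW/m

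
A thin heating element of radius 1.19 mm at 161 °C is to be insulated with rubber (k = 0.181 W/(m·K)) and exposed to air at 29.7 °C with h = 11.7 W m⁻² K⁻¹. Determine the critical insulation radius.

For a cylinder, r_cr = k_ins/h = 0.181/11.7 = 0.0155 m = 1.55 cm

r_cr = 1.55 cm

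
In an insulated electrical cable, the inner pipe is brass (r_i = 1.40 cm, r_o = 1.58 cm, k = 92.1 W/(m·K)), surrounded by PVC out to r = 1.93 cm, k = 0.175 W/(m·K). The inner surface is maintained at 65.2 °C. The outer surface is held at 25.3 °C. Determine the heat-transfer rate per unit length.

Treat each layer as a resistance in series:
  R'_brass = ln(0.0158/0.0140)/(2πk) = 0.1210/(2π·92.1) = 2.090×10^-4 m·K/W
  R'_PVC = ln(0.0193/0.0158)/(2πk) = 0.2001/(2π·0.175) = 0.1820 m·K/W
ΣR = 2.090×10^-4 + 0.1820 = 0.1822 m·K/W
Q' = ΔT/ΣR = (65.2 °C − 25.3 °C)/0.1822 = 219 W/m

Q' = 219 W/m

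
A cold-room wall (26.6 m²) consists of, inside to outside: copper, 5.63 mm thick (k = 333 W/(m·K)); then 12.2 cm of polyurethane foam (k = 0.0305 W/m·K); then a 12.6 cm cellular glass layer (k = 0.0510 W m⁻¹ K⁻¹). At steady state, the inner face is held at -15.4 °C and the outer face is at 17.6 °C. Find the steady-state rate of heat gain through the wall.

Q = 136 W

Treat each layer as a resistance in series:
  R_copper = L/(kA) = 0.00563/(333·26.6) = 6.356×10^-7 K/W
  R_polyurethane foam = L/(kA) = 0.122/(0.0305·26.6) = 0.1504 K/W
  R_cellular glass = L/(kA) = 0.126/(0.0510·26.6) = 0.09288 K/W
ΣR = 6.356×10^-7 + 0.1504 + 0.09288 = 0.2433 K/W
Q = ΔT/ΣR = (-15.4 °C − 17.6 °C)/0.2433 = -136 W
(Negative Q ⇒ heat flows inward; heat gain = 136 W.)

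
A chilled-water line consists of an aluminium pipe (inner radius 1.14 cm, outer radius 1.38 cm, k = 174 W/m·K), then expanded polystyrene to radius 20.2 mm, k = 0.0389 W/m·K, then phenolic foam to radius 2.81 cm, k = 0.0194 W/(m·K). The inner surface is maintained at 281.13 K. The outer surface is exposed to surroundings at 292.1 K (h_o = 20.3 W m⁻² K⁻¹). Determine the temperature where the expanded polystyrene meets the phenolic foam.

T = 284.9 K

Resistance network (inner→outer):
  R'_aluminium = ln(0.0138/0.0114)/(2πk) = 0.1911/(2π·174) = 1.748×10^-4 m·K/W
  R'_expanded polystyrene = ln(0.0202/0.0138)/(2πk) = 0.3810/(2π·0.0389) = 1.559 m·K/W
  R'_phenolic foam = ln(0.0281/0.0202)/(2πk) = 0.3301/(2π·0.0194) = 2.708 m·K/W
  R'_conv,out = 1/(2πr h) = 1/(2π·0.0281·20.3) = 0.2790 m·K/W
ΣR = 1.748×10^-4 + 1.559 + 2.708 + 0.2790 = 4.546 m·K/W
Q' = ΔT/ΣR = (281.13 K − 292.1 K)/4.546 = -2.413 W/m
From the inner boundary to the expanded polystyrene/phenolic foam interface, ΣR_partial = 1.559 m·K/W.
T_interface = T_in − Q'·ΣR_partial = 281.13 K − (-2.413)(1.559) = 284.9 K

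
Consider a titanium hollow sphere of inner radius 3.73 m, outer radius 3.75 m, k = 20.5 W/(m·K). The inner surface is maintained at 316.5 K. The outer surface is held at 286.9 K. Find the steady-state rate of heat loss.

Q = 5.33×10^6 W

Q = 4πk·ΔT/(1/r₁ − 1/r₂) = 4π × 20.5 × 29.6 / (1/3.73 − 1/3.75) = 5.33×10^6 W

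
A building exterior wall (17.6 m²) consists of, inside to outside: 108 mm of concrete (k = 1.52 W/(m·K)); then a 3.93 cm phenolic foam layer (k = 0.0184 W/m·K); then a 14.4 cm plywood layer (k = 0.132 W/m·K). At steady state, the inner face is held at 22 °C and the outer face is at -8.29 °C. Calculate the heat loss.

Q = 162 W

Series thermal resistances, inner to outer:
  R_concrete = L/(kA) = 0.108/(1.52·17.6) = 0.004037 K/W
  R_phenolic foam = L/(kA) = 0.0393/(0.0184·17.6) = 0.1214 K/W
  R_plywood = L/(kA) = 0.144/(0.132·17.6) = 0.06198 K/W
ΣR = 0.004037 + 0.1214 + 0.06198 = 0.1874 K/W
Q = ΔT/ΣR = (22 °C − -8.29 °C)/0.1874 = 162 W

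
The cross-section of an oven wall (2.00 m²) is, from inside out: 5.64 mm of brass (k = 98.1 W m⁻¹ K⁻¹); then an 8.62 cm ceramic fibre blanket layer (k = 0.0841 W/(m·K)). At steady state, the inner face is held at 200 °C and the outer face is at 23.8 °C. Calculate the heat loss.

Q = 344 W

Series thermal resistances, inner to outer:
  R_brass = L/(kA) = 0.00564/(98.1·2.00) = 2.875×10^-5 K/W
  R_ceramic fibre blanket = L/(kA) = 0.0862/(0.0841·2.00) = 0.5125 K/W
ΣR = 2.875×10^-5 + 0.5125 = 0.5125 K/W
Q = ΔT/ΣR = (200 °C − 23.8 °C)/0.5125 = 344 W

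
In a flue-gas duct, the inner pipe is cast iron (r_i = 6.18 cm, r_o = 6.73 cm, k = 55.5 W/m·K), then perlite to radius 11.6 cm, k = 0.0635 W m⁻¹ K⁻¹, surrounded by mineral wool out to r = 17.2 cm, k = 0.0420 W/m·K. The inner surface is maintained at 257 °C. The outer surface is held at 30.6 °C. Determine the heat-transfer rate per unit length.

Q' = 79.2 W/m

Treat each layer as a resistance in series:
  R'_cast iron = ln(0.0673/0.0618)/(2πk) = 0.08526/(2π·55.5) = 2.445×10^-4 m·K/W
  R'_perlite = ln(0.116/0.0673)/(2πk) = 0.5444/(2π·0.0635) = 1.365 m·K/W
  R'_mineral wool = ln(0.172/0.116)/(2πk) = 0.3939/(2π·0.0420) = 1.493 m·K/W
ΣR = 2.445×10^-4 + 1.365 + 1.493 = 2.858 m·K/W
Q' = ΔT/ΣR = (257 °C − 30.6 °C)/2.858 = 79.2 W/m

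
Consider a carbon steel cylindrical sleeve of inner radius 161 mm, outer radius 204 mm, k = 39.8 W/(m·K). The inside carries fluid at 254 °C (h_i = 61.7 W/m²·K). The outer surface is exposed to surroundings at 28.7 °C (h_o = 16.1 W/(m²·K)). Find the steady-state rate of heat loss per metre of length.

Q' = 3440 W/m

Series thermal resistances, inner to outer:
  R'_conv,in = 1/(2πr h) = 1/(2π·0.161·61.7) = 0.01602 m·K/W
  R'_carbon steel = ln(0.204/0.161)/(2πk) = 0.2367/(2π·39.8) = 9.466×10^-4 m·K/W
  R'_conv,out = 1/(2πr h) = 1/(2π·0.204·16.1) = 0.04846 m·K/W
ΣR = 0.01602 + 9.466×10^-4 + 0.04846 = 0.06543 m·K/W
Q' = ΔT/ΣR = (254 °C − 28.7 °C)/0.06543 = 3440 W/m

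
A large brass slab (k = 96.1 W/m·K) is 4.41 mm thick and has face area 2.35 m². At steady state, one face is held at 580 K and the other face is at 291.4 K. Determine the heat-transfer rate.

Q = 1.48×10^7 W

Q = kA·ΔT/L = 96.1 × 2.35 × |580 K − 291.4 K| / 0.00441 = 1.48×10^7 W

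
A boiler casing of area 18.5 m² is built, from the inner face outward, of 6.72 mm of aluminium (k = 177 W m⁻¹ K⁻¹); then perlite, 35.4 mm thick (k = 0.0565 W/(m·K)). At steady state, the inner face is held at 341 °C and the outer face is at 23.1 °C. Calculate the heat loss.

Series thermal resistances, inner to outer:
  R_aluminium = L/(kA) = 0.00672/(177·18.5) = 2.052×10^-6 K/W
  R_perlite = L/(kA) = 0.0354/(0.0565·18.5) = 0.03387 K/W
ΣR = 2.052×10^-6 + 0.03387 = 0.03387 K/W
Q = ΔT/ΣR = (341 °C − 23.1 °C)/0.03387 = 9390 W

Q = 9.39 kW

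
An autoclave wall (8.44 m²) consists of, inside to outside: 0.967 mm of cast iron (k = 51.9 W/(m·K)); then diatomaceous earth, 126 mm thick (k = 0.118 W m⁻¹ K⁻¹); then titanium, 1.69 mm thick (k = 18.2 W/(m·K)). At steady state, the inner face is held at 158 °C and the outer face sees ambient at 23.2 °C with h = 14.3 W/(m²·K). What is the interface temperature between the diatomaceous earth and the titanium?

Treat each layer as a resistance in series:
  R_cast iron = L/(kA) = 9.67×10^-4/(51.9·8.44) = 2.208×10^-6 K/W
  R_diatomaceous earth = L/(kA) = 0.126/(0.118·8.44) = 0.1265 K/W
  R_titanium = L/(kA) = 0.00169/(18.2·8.44) = 1.100×10^-5 K/W
  R_conv,out = 1/(hA) = 1/(14.3·8.44) = 0.008286 K/W
ΣR = 2.208×10^-6 + 0.1265 + 1.100×10^-5 + 0.008286 = 0.1348 K/W
Q = ΔT/ΣR = (158 °C − 23.2 °C)/0.1348 = 1000 W
From the inner boundary to the diatomaceous earth/titanium interface, ΣR_partial = 0.1265 K/W.
T_interface = T_in − Q·ΣR_partial = 158 °C − (1000)(0.1265) = 31.5 °C

T = 31.5 °C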